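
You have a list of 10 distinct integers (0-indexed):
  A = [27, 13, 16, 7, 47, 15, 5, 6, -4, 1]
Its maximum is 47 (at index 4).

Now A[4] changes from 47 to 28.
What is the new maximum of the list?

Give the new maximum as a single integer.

Old max = 47 (at index 4)
Change: A[4] 47 -> 28
Changed element WAS the max -> may need rescan.
  Max of remaining elements: 27
  New max = max(28, 27) = 28

Answer: 28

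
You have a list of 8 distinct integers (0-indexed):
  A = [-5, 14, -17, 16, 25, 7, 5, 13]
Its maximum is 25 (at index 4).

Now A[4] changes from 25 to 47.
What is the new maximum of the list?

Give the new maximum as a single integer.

Answer: 47

Derivation:
Old max = 25 (at index 4)
Change: A[4] 25 -> 47
Changed element WAS the max -> may need rescan.
  Max of remaining elements: 16
  New max = max(47, 16) = 47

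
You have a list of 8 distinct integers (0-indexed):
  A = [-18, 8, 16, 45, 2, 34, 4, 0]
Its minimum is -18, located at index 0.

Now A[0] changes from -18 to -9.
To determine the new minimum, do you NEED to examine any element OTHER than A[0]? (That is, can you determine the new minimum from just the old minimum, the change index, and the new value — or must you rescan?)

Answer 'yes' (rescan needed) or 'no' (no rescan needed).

Old min = -18 at index 0
Change at index 0: -18 -> -9
Index 0 WAS the min and new value -9 > old min -18. Must rescan other elements to find the new min.
Needs rescan: yes

Answer: yes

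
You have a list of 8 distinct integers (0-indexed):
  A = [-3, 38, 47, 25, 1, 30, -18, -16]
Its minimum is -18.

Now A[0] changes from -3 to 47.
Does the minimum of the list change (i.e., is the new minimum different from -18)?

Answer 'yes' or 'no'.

Old min = -18
Change: A[0] -3 -> 47
Changed element was NOT the min; min changes only if 47 < -18.
New min = -18; changed? no

Answer: no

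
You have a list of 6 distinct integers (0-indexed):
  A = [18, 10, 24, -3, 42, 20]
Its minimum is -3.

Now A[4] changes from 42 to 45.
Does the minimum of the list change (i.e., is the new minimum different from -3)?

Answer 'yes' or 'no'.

Answer: no

Derivation:
Old min = -3
Change: A[4] 42 -> 45
Changed element was NOT the min; min changes only if 45 < -3.
New min = -3; changed? no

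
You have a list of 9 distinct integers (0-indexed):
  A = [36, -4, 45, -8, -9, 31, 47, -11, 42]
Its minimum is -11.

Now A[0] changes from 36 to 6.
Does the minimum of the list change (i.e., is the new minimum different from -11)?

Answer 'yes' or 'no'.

Answer: no

Derivation:
Old min = -11
Change: A[0] 36 -> 6
Changed element was NOT the min; min changes only if 6 < -11.
New min = -11; changed? no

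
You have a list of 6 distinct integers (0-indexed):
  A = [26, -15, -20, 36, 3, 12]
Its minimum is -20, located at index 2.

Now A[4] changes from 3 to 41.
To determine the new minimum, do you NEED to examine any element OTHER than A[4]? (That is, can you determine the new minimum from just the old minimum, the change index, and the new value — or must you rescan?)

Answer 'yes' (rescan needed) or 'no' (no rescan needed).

Old min = -20 at index 2
Change at index 4: 3 -> 41
Index 4 was NOT the min. New min = min(-20, 41). No rescan of other elements needed.
Needs rescan: no

Answer: no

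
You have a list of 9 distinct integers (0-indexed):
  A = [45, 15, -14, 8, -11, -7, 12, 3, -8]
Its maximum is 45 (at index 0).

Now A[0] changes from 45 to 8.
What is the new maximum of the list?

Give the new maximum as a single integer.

Old max = 45 (at index 0)
Change: A[0] 45 -> 8
Changed element WAS the max -> may need rescan.
  Max of remaining elements: 15
  New max = max(8, 15) = 15

Answer: 15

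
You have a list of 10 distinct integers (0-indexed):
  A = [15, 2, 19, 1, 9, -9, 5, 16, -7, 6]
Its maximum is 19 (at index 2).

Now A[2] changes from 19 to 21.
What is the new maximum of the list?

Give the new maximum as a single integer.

Answer: 21

Derivation:
Old max = 19 (at index 2)
Change: A[2] 19 -> 21
Changed element WAS the max -> may need rescan.
  Max of remaining elements: 16
  New max = max(21, 16) = 21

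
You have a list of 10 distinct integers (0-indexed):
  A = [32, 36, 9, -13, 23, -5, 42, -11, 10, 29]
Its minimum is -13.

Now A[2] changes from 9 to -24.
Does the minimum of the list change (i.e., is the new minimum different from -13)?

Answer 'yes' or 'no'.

Old min = -13
Change: A[2] 9 -> -24
Changed element was NOT the min; min changes only if -24 < -13.
New min = -24; changed? yes

Answer: yes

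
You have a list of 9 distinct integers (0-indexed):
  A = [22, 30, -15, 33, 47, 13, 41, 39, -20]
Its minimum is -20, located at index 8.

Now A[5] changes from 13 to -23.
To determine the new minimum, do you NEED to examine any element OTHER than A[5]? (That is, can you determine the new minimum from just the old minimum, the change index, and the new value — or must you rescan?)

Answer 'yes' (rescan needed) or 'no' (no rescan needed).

Old min = -20 at index 8
Change at index 5: 13 -> -23
Index 5 was NOT the min. New min = min(-20, -23). No rescan of other elements needed.
Needs rescan: no

Answer: no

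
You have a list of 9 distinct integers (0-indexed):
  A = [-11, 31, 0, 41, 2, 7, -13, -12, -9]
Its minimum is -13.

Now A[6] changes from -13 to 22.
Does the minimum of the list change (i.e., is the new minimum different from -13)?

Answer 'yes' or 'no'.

Answer: yes

Derivation:
Old min = -13
Change: A[6] -13 -> 22
Changed element was the min; new min must be rechecked.
New min = -12; changed? yes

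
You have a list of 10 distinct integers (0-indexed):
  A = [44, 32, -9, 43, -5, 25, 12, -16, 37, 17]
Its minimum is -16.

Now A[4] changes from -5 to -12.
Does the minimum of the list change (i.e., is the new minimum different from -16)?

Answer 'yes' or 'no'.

Old min = -16
Change: A[4] -5 -> -12
Changed element was NOT the min; min changes only if -12 < -16.
New min = -16; changed? no

Answer: no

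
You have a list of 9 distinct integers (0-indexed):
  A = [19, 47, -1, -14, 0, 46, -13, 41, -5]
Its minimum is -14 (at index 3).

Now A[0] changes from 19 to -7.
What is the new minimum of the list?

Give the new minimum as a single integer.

Answer: -14

Derivation:
Old min = -14 (at index 3)
Change: A[0] 19 -> -7
Changed element was NOT the old min.
  New min = min(old_min, new_val) = min(-14, -7) = -14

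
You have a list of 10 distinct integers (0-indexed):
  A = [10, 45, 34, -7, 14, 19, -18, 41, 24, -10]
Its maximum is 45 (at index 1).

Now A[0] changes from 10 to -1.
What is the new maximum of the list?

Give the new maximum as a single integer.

Old max = 45 (at index 1)
Change: A[0] 10 -> -1
Changed element was NOT the old max.
  New max = max(old_max, new_val) = max(45, -1) = 45

Answer: 45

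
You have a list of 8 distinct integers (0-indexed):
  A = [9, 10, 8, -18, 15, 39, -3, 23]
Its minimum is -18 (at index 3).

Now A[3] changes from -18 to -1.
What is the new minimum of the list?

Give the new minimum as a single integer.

Old min = -18 (at index 3)
Change: A[3] -18 -> -1
Changed element WAS the min. Need to check: is -1 still <= all others?
  Min of remaining elements: -3
  New min = min(-1, -3) = -3

Answer: -3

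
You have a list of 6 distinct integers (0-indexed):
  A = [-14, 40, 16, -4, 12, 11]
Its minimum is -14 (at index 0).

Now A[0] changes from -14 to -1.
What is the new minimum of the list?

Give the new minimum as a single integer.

Answer: -4

Derivation:
Old min = -14 (at index 0)
Change: A[0] -14 -> -1
Changed element WAS the min. Need to check: is -1 still <= all others?
  Min of remaining elements: -4
  New min = min(-1, -4) = -4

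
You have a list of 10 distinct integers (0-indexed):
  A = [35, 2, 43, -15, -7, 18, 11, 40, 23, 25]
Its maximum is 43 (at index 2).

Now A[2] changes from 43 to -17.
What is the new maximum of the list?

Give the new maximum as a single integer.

Answer: 40

Derivation:
Old max = 43 (at index 2)
Change: A[2] 43 -> -17
Changed element WAS the max -> may need rescan.
  Max of remaining elements: 40
  New max = max(-17, 40) = 40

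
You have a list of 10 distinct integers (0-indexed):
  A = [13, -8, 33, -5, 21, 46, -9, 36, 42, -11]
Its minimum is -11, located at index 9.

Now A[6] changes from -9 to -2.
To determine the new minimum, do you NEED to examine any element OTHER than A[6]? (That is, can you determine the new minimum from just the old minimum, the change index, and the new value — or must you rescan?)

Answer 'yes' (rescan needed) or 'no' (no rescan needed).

Answer: no

Derivation:
Old min = -11 at index 9
Change at index 6: -9 -> -2
Index 6 was NOT the min. New min = min(-11, -2). No rescan of other elements needed.
Needs rescan: no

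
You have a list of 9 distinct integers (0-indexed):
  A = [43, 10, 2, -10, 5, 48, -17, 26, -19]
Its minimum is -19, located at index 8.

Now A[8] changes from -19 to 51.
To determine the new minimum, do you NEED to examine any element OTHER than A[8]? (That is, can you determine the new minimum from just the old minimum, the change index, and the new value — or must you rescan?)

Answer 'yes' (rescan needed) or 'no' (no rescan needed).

Old min = -19 at index 8
Change at index 8: -19 -> 51
Index 8 WAS the min and new value 51 > old min -19. Must rescan other elements to find the new min.
Needs rescan: yes

Answer: yes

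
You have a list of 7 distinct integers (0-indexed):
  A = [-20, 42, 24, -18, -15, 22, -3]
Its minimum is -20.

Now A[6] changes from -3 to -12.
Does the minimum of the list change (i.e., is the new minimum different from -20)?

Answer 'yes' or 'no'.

Answer: no

Derivation:
Old min = -20
Change: A[6] -3 -> -12
Changed element was NOT the min; min changes only if -12 < -20.
New min = -20; changed? no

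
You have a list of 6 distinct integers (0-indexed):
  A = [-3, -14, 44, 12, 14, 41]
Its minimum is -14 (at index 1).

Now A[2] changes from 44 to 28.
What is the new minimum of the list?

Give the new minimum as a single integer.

Answer: -14

Derivation:
Old min = -14 (at index 1)
Change: A[2] 44 -> 28
Changed element was NOT the old min.
  New min = min(old_min, new_val) = min(-14, 28) = -14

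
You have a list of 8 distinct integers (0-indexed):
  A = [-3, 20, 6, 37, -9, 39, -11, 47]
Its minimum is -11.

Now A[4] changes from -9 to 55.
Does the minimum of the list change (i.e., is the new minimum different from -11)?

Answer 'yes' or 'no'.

Old min = -11
Change: A[4] -9 -> 55
Changed element was NOT the min; min changes only if 55 < -11.
New min = -11; changed? no

Answer: no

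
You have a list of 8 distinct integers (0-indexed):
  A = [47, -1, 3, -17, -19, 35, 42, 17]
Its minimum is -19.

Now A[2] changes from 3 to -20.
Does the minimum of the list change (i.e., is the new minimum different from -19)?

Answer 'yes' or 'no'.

Answer: yes

Derivation:
Old min = -19
Change: A[2] 3 -> -20
Changed element was NOT the min; min changes only if -20 < -19.
New min = -20; changed? yes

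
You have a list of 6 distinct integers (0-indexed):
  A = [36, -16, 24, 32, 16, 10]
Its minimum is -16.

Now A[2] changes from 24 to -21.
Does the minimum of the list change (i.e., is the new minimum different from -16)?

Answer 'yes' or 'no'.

Old min = -16
Change: A[2] 24 -> -21
Changed element was NOT the min; min changes only if -21 < -16.
New min = -21; changed? yes

Answer: yes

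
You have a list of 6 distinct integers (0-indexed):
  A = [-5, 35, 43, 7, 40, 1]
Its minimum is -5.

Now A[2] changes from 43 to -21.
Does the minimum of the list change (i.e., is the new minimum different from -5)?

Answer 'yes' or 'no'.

Old min = -5
Change: A[2] 43 -> -21
Changed element was NOT the min; min changes only if -21 < -5.
New min = -21; changed? yes

Answer: yes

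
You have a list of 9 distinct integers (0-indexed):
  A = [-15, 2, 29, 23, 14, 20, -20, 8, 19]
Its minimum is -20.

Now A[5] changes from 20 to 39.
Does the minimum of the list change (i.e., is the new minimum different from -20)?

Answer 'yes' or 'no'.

Old min = -20
Change: A[5] 20 -> 39
Changed element was NOT the min; min changes only if 39 < -20.
New min = -20; changed? no

Answer: no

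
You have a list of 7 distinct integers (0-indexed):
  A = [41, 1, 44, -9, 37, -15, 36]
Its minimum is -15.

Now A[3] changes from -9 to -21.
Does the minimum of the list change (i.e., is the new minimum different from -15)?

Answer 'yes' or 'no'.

Old min = -15
Change: A[3] -9 -> -21
Changed element was NOT the min; min changes only if -21 < -15.
New min = -21; changed? yes

Answer: yes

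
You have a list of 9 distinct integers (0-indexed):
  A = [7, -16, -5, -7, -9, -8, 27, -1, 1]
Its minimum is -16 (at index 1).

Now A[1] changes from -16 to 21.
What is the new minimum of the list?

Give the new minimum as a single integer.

Old min = -16 (at index 1)
Change: A[1] -16 -> 21
Changed element WAS the min. Need to check: is 21 still <= all others?
  Min of remaining elements: -9
  New min = min(21, -9) = -9

Answer: -9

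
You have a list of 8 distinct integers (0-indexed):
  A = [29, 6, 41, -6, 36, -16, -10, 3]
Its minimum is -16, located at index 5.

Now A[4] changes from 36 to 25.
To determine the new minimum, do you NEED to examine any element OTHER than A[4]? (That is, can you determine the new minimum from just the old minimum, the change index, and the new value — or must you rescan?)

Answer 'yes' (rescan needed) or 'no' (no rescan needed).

Answer: no

Derivation:
Old min = -16 at index 5
Change at index 4: 36 -> 25
Index 4 was NOT the min. New min = min(-16, 25). No rescan of other elements needed.
Needs rescan: no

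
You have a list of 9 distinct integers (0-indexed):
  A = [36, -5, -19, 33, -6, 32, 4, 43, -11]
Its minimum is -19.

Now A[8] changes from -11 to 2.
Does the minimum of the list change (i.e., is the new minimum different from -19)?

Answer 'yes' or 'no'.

Answer: no

Derivation:
Old min = -19
Change: A[8] -11 -> 2
Changed element was NOT the min; min changes only if 2 < -19.
New min = -19; changed? no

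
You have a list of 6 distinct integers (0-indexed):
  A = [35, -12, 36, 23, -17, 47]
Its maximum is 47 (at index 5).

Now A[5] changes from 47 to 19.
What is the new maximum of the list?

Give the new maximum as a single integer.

Answer: 36

Derivation:
Old max = 47 (at index 5)
Change: A[5] 47 -> 19
Changed element WAS the max -> may need rescan.
  Max of remaining elements: 36
  New max = max(19, 36) = 36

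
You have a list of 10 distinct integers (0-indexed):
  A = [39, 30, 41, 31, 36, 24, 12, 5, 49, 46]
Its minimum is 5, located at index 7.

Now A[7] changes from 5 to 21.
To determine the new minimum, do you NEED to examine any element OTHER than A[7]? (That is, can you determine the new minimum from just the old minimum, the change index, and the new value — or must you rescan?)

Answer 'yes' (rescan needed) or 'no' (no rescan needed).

Answer: yes

Derivation:
Old min = 5 at index 7
Change at index 7: 5 -> 21
Index 7 WAS the min and new value 21 > old min 5. Must rescan other elements to find the new min.
Needs rescan: yes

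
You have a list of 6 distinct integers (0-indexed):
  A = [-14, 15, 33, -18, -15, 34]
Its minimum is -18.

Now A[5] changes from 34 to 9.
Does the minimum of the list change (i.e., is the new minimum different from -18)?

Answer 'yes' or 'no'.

Answer: no

Derivation:
Old min = -18
Change: A[5] 34 -> 9
Changed element was NOT the min; min changes only if 9 < -18.
New min = -18; changed? no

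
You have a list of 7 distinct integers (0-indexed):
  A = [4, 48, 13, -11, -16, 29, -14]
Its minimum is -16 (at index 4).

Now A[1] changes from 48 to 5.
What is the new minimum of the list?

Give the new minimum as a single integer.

Old min = -16 (at index 4)
Change: A[1] 48 -> 5
Changed element was NOT the old min.
  New min = min(old_min, new_val) = min(-16, 5) = -16

Answer: -16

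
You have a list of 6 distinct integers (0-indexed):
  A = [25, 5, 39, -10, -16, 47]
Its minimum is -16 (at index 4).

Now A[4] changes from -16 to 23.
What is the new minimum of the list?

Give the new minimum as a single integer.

Answer: -10

Derivation:
Old min = -16 (at index 4)
Change: A[4] -16 -> 23
Changed element WAS the min. Need to check: is 23 still <= all others?
  Min of remaining elements: -10
  New min = min(23, -10) = -10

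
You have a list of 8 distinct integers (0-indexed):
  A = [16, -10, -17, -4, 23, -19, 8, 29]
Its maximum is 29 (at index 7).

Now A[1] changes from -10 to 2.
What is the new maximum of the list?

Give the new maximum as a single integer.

Old max = 29 (at index 7)
Change: A[1] -10 -> 2
Changed element was NOT the old max.
  New max = max(old_max, new_val) = max(29, 2) = 29

Answer: 29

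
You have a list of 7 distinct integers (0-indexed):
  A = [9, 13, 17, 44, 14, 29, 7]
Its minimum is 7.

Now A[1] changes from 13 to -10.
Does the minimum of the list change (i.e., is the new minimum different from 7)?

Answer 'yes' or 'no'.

Old min = 7
Change: A[1] 13 -> -10
Changed element was NOT the min; min changes only if -10 < 7.
New min = -10; changed? yes

Answer: yes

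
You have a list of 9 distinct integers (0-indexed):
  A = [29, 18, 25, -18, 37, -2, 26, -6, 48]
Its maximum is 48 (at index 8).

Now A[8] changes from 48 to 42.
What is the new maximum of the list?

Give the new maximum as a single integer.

Answer: 42

Derivation:
Old max = 48 (at index 8)
Change: A[8] 48 -> 42
Changed element WAS the max -> may need rescan.
  Max of remaining elements: 37
  New max = max(42, 37) = 42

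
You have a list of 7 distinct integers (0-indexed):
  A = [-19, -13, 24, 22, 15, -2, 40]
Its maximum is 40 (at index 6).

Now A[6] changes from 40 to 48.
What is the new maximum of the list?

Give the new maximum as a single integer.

Answer: 48

Derivation:
Old max = 40 (at index 6)
Change: A[6] 40 -> 48
Changed element WAS the max -> may need rescan.
  Max of remaining elements: 24
  New max = max(48, 24) = 48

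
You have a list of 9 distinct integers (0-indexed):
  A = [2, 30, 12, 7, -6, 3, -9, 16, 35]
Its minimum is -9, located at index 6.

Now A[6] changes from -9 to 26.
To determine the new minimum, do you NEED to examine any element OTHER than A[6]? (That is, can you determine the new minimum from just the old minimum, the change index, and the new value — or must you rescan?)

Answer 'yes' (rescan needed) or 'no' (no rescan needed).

Old min = -9 at index 6
Change at index 6: -9 -> 26
Index 6 WAS the min and new value 26 > old min -9. Must rescan other elements to find the new min.
Needs rescan: yes

Answer: yes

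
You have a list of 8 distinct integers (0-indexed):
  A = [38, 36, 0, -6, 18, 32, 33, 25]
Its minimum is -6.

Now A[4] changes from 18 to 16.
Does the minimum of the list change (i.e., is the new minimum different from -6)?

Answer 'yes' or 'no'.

Answer: no

Derivation:
Old min = -6
Change: A[4] 18 -> 16
Changed element was NOT the min; min changes only if 16 < -6.
New min = -6; changed? no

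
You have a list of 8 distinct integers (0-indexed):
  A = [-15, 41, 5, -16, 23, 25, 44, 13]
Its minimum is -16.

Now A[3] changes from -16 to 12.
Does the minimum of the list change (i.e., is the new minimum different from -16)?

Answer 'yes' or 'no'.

Old min = -16
Change: A[3] -16 -> 12
Changed element was the min; new min must be rechecked.
New min = -15; changed? yes

Answer: yes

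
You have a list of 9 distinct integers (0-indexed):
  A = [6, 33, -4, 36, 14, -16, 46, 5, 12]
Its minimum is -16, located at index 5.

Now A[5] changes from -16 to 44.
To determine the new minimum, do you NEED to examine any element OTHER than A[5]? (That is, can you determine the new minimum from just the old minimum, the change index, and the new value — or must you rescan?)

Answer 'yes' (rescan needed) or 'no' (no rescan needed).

Answer: yes

Derivation:
Old min = -16 at index 5
Change at index 5: -16 -> 44
Index 5 WAS the min and new value 44 > old min -16. Must rescan other elements to find the new min.
Needs rescan: yes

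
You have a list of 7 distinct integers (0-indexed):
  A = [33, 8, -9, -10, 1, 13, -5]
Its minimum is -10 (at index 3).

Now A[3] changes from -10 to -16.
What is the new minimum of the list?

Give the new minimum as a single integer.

Old min = -10 (at index 3)
Change: A[3] -10 -> -16
Changed element WAS the min. Need to check: is -16 still <= all others?
  Min of remaining elements: -9
  New min = min(-16, -9) = -16

Answer: -16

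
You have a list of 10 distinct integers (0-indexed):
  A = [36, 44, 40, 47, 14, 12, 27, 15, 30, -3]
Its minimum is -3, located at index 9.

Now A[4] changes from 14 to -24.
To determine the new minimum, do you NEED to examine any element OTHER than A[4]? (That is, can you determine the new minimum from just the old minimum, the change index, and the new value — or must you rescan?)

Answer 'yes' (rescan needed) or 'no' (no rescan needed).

Old min = -3 at index 9
Change at index 4: 14 -> -24
Index 4 was NOT the min. New min = min(-3, -24). No rescan of other elements needed.
Needs rescan: no

Answer: no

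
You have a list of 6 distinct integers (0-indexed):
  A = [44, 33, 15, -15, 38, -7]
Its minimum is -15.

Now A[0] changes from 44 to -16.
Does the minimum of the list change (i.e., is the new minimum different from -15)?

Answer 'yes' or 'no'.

Answer: yes

Derivation:
Old min = -15
Change: A[0] 44 -> -16
Changed element was NOT the min; min changes only if -16 < -15.
New min = -16; changed? yes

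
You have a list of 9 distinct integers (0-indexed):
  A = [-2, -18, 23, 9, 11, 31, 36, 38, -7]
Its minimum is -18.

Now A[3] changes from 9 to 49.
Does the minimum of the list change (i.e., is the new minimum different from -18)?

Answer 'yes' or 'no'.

Old min = -18
Change: A[3] 9 -> 49
Changed element was NOT the min; min changes only if 49 < -18.
New min = -18; changed? no

Answer: no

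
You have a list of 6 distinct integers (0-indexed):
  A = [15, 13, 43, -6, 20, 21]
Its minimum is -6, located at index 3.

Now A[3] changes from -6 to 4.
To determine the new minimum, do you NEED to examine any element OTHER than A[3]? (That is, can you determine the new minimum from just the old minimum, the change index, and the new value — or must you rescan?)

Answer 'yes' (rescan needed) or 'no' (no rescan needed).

Old min = -6 at index 3
Change at index 3: -6 -> 4
Index 3 WAS the min and new value 4 > old min -6. Must rescan other elements to find the new min.
Needs rescan: yes

Answer: yes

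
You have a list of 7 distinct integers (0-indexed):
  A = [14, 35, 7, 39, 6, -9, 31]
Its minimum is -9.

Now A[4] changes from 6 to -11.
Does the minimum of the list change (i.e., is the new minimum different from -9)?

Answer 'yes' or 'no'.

Answer: yes

Derivation:
Old min = -9
Change: A[4] 6 -> -11
Changed element was NOT the min; min changes only if -11 < -9.
New min = -11; changed? yes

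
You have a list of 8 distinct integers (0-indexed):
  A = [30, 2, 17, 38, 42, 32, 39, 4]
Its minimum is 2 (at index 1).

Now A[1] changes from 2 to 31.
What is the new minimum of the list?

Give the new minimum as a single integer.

Old min = 2 (at index 1)
Change: A[1] 2 -> 31
Changed element WAS the min. Need to check: is 31 still <= all others?
  Min of remaining elements: 4
  New min = min(31, 4) = 4

Answer: 4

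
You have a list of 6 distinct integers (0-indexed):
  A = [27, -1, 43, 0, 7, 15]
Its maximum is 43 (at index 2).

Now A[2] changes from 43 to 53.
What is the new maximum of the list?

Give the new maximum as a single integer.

Old max = 43 (at index 2)
Change: A[2] 43 -> 53
Changed element WAS the max -> may need rescan.
  Max of remaining elements: 27
  New max = max(53, 27) = 53

Answer: 53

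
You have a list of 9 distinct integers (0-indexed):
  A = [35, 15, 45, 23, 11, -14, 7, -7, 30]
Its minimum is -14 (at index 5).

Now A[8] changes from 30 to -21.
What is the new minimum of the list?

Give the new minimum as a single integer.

Answer: -21

Derivation:
Old min = -14 (at index 5)
Change: A[8] 30 -> -21
Changed element was NOT the old min.
  New min = min(old_min, new_val) = min(-14, -21) = -21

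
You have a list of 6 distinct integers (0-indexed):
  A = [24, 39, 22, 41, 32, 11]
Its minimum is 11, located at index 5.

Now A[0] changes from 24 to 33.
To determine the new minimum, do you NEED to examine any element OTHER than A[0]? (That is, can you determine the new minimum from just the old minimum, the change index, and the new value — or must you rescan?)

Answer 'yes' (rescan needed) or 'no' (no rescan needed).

Old min = 11 at index 5
Change at index 0: 24 -> 33
Index 0 was NOT the min. New min = min(11, 33). No rescan of other elements needed.
Needs rescan: no

Answer: no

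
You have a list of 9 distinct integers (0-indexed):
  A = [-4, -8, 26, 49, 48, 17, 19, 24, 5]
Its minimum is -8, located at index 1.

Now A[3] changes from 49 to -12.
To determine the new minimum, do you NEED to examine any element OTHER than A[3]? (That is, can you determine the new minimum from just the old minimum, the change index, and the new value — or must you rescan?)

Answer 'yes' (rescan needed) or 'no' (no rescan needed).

Old min = -8 at index 1
Change at index 3: 49 -> -12
Index 3 was NOT the min. New min = min(-8, -12). No rescan of other elements needed.
Needs rescan: no

Answer: no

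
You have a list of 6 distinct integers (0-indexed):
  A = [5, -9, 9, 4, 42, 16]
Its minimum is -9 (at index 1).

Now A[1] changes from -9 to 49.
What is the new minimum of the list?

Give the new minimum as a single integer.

Old min = -9 (at index 1)
Change: A[1] -9 -> 49
Changed element WAS the min. Need to check: is 49 still <= all others?
  Min of remaining elements: 4
  New min = min(49, 4) = 4

Answer: 4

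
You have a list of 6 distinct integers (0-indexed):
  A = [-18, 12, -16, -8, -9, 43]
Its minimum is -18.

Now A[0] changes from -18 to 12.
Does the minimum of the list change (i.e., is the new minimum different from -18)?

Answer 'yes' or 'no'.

Answer: yes

Derivation:
Old min = -18
Change: A[0] -18 -> 12
Changed element was the min; new min must be rechecked.
New min = -16; changed? yes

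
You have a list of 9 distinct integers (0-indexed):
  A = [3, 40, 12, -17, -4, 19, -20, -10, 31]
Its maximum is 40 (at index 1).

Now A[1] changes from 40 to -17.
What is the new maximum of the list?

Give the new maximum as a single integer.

Answer: 31

Derivation:
Old max = 40 (at index 1)
Change: A[1] 40 -> -17
Changed element WAS the max -> may need rescan.
  Max of remaining elements: 31
  New max = max(-17, 31) = 31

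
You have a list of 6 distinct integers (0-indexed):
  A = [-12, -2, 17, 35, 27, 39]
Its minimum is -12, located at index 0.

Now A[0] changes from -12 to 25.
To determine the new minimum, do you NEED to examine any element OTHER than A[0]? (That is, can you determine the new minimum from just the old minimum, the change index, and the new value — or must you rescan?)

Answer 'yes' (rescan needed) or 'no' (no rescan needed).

Old min = -12 at index 0
Change at index 0: -12 -> 25
Index 0 WAS the min and new value 25 > old min -12. Must rescan other elements to find the new min.
Needs rescan: yes

Answer: yes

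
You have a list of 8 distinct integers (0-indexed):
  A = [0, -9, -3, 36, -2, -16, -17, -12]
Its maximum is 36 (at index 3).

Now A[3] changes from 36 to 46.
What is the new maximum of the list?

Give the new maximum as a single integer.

Answer: 46

Derivation:
Old max = 36 (at index 3)
Change: A[3] 36 -> 46
Changed element WAS the max -> may need rescan.
  Max of remaining elements: 0
  New max = max(46, 0) = 46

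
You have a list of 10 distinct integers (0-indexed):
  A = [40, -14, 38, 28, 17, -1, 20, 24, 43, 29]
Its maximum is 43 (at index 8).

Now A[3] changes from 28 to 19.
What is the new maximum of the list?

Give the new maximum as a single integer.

Old max = 43 (at index 8)
Change: A[3] 28 -> 19
Changed element was NOT the old max.
  New max = max(old_max, new_val) = max(43, 19) = 43

Answer: 43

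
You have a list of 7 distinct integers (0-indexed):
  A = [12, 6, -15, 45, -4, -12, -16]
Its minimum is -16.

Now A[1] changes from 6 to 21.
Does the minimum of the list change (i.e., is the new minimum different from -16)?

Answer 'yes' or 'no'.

Answer: no

Derivation:
Old min = -16
Change: A[1] 6 -> 21
Changed element was NOT the min; min changes only if 21 < -16.
New min = -16; changed? no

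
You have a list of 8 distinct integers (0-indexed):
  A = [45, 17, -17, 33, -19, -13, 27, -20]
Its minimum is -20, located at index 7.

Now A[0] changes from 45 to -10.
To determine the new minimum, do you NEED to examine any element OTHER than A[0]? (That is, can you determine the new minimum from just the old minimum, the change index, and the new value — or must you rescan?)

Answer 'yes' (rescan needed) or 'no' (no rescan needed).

Answer: no

Derivation:
Old min = -20 at index 7
Change at index 0: 45 -> -10
Index 0 was NOT the min. New min = min(-20, -10). No rescan of other elements needed.
Needs rescan: no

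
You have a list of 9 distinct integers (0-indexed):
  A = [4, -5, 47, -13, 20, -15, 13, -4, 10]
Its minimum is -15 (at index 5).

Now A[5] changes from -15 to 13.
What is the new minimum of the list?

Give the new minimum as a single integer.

Old min = -15 (at index 5)
Change: A[5] -15 -> 13
Changed element WAS the min. Need to check: is 13 still <= all others?
  Min of remaining elements: -13
  New min = min(13, -13) = -13

Answer: -13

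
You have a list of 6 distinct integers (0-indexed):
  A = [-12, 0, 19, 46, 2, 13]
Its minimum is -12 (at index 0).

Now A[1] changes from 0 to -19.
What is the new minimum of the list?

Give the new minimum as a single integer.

Answer: -19

Derivation:
Old min = -12 (at index 0)
Change: A[1] 0 -> -19
Changed element was NOT the old min.
  New min = min(old_min, new_val) = min(-12, -19) = -19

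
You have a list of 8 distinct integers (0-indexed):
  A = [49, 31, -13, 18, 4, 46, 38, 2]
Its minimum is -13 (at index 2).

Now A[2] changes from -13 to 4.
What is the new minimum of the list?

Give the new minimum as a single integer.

Answer: 2

Derivation:
Old min = -13 (at index 2)
Change: A[2] -13 -> 4
Changed element WAS the min. Need to check: is 4 still <= all others?
  Min of remaining elements: 2
  New min = min(4, 2) = 2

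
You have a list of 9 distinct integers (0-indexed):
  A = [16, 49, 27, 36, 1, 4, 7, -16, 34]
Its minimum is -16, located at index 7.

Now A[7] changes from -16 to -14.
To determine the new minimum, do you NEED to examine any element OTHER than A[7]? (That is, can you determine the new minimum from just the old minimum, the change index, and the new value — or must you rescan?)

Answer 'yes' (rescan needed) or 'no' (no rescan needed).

Old min = -16 at index 7
Change at index 7: -16 -> -14
Index 7 WAS the min and new value -14 > old min -16. Must rescan other elements to find the new min.
Needs rescan: yes

Answer: yes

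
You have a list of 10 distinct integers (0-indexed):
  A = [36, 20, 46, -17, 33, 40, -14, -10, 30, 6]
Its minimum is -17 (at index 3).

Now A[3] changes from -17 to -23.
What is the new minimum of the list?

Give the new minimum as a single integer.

Old min = -17 (at index 3)
Change: A[3] -17 -> -23
Changed element WAS the min. Need to check: is -23 still <= all others?
  Min of remaining elements: -14
  New min = min(-23, -14) = -23

Answer: -23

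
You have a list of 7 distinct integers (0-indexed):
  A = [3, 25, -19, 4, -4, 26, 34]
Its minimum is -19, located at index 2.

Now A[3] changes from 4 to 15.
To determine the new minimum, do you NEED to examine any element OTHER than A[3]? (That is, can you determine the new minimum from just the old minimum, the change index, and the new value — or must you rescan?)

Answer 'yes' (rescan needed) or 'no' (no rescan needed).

Answer: no

Derivation:
Old min = -19 at index 2
Change at index 3: 4 -> 15
Index 3 was NOT the min. New min = min(-19, 15). No rescan of other elements needed.
Needs rescan: no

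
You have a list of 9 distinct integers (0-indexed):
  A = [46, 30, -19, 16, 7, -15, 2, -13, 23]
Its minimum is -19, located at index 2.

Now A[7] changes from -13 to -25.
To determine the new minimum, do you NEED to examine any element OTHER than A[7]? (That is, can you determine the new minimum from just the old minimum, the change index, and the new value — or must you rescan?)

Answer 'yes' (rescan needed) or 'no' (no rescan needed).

Old min = -19 at index 2
Change at index 7: -13 -> -25
Index 7 was NOT the min. New min = min(-19, -25). No rescan of other elements needed.
Needs rescan: no

Answer: no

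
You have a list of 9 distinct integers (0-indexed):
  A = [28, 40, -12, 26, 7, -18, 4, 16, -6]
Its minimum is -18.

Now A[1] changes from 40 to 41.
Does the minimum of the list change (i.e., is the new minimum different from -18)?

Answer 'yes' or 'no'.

Answer: no

Derivation:
Old min = -18
Change: A[1] 40 -> 41
Changed element was NOT the min; min changes only if 41 < -18.
New min = -18; changed? no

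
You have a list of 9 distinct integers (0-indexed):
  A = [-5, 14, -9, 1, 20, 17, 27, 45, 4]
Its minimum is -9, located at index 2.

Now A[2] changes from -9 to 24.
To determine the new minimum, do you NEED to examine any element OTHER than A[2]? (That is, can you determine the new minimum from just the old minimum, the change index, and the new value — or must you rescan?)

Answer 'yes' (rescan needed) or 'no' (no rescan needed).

Old min = -9 at index 2
Change at index 2: -9 -> 24
Index 2 WAS the min and new value 24 > old min -9. Must rescan other elements to find the new min.
Needs rescan: yes

Answer: yes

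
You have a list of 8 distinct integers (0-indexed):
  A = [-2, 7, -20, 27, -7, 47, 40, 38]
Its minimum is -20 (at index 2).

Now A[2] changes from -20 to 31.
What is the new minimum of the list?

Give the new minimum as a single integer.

Answer: -7

Derivation:
Old min = -20 (at index 2)
Change: A[2] -20 -> 31
Changed element WAS the min. Need to check: is 31 still <= all others?
  Min of remaining elements: -7
  New min = min(31, -7) = -7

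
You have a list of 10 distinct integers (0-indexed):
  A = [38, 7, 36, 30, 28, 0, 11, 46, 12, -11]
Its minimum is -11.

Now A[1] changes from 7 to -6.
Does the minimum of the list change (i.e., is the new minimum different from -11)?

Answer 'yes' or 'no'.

Old min = -11
Change: A[1] 7 -> -6
Changed element was NOT the min; min changes only if -6 < -11.
New min = -11; changed? no

Answer: no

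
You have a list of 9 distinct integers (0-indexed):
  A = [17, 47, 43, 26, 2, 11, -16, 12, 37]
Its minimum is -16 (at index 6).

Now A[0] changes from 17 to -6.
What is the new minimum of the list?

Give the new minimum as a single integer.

Old min = -16 (at index 6)
Change: A[0] 17 -> -6
Changed element was NOT the old min.
  New min = min(old_min, new_val) = min(-16, -6) = -16

Answer: -16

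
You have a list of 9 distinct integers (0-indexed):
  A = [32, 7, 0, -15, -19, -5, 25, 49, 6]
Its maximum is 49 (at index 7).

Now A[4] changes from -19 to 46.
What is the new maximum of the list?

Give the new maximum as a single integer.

Old max = 49 (at index 7)
Change: A[4] -19 -> 46
Changed element was NOT the old max.
  New max = max(old_max, new_val) = max(49, 46) = 49

Answer: 49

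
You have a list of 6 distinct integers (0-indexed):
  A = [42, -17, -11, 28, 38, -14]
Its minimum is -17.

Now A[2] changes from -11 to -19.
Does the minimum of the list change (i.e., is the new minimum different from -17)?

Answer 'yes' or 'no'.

Old min = -17
Change: A[2] -11 -> -19
Changed element was NOT the min; min changes only if -19 < -17.
New min = -19; changed? yes

Answer: yes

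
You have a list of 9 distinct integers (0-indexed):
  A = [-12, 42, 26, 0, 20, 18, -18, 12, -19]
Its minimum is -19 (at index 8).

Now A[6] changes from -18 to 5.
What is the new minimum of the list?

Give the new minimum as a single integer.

Answer: -19

Derivation:
Old min = -19 (at index 8)
Change: A[6] -18 -> 5
Changed element was NOT the old min.
  New min = min(old_min, new_val) = min(-19, 5) = -19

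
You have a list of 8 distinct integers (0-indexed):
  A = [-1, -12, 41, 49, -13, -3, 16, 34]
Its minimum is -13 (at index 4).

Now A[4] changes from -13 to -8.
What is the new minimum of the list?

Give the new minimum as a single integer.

Answer: -12

Derivation:
Old min = -13 (at index 4)
Change: A[4] -13 -> -8
Changed element WAS the min. Need to check: is -8 still <= all others?
  Min of remaining elements: -12
  New min = min(-8, -12) = -12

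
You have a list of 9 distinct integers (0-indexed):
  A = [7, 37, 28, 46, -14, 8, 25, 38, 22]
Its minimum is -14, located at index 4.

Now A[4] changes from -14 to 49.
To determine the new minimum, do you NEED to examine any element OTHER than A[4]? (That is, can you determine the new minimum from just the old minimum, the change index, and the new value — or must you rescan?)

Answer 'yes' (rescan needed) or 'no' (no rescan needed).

Old min = -14 at index 4
Change at index 4: -14 -> 49
Index 4 WAS the min and new value 49 > old min -14. Must rescan other elements to find the new min.
Needs rescan: yes

Answer: yes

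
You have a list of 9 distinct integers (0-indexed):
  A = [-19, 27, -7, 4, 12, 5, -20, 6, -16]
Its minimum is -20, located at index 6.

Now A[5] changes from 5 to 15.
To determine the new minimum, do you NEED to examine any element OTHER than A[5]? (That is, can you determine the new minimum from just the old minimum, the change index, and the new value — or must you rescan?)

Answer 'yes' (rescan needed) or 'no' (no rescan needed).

Old min = -20 at index 6
Change at index 5: 5 -> 15
Index 5 was NOT the min. New min = min(-20, 15). No rescan of other elements needed.
Needs rescan: no

Answer: no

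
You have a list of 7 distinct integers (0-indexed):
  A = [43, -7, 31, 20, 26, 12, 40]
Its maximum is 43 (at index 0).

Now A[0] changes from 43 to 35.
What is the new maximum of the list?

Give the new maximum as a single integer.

Old max = 43 (at index 0)
Change: A[0] 43 -> 35
Changed element WAS the max -> may need rescan.
  Max of remaining elements: 40
  New max = max(35, 40) = 40

Answer: 40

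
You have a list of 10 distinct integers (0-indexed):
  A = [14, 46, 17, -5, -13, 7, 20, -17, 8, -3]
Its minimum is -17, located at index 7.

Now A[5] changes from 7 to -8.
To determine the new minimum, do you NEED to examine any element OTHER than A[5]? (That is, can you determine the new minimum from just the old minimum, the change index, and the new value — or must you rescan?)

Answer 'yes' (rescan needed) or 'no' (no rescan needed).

Old min = -17 at index 7
Change at index 5: 7 -> -8
Index 5 was NOT the min. New min = min(-17, -8). No rescan of other elements needed.
Needs rescan: no

Answer: no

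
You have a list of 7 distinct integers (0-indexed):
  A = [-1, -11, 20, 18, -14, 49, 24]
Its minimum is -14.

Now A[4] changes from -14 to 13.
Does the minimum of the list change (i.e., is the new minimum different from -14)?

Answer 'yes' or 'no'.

Answer: yes

Derivation:
Old min = -14
Change: A[4] -14 -> 13
Changed element was the min; new min must be rechecked.
New min = -11; changed? yes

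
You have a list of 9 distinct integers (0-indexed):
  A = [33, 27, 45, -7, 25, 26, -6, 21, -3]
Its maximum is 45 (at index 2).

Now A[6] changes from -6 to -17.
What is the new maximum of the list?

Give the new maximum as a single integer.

Old max = 45 (at index 2)
Change: A[6] -6 -> -17
Changed element was NOT the old max.
  New max = max(old_max, new_val) = max(45, -17) = 45

Answer: 45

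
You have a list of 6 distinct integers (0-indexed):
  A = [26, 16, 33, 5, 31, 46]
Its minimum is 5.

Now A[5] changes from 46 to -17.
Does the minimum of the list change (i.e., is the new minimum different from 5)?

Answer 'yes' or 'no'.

Old min = 5
Change: A[5] 46 -> -17
Changed element was NOT the min; min changes only if -17 < 5.
New min = -17; changed? yes

Answer: yes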